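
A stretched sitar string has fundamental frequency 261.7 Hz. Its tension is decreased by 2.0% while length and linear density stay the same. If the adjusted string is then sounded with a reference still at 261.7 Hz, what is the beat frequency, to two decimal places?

For a string, f ∝ √T, so the new frequency is 261.7·√0.980 = 259.0698 Hz.
f_beat = |259.0698 − 261.7| = 2.63 Hz.

2.63 Hz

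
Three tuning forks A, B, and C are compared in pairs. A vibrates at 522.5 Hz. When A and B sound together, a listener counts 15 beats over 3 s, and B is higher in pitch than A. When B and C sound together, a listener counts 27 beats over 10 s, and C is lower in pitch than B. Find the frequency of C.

A–B: Beat frequency = 15/3 = 5 Hz.
B is above A, so f_B = 522.5 + 5 = 527.5 Hz.
B–C: Beat frequency = 27/10 = 2.7 Hz.
C is below B, so f_C = 527.5 − 2.7 = 524.8 Hz.

524.8 Hz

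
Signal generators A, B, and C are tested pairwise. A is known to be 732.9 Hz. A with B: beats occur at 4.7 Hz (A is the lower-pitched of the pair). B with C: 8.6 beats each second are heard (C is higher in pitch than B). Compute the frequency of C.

B is above A, so f_B = 732.9 + 4.7 = 737.6 Hz.
C is above B, so f_C = 737.6 + 8.6 = 746.2 Hz.

746.2 Hz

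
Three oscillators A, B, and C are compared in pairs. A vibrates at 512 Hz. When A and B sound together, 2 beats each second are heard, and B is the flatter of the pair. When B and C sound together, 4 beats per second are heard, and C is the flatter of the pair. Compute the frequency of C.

B is below A, so f_B = 512 − 2 = 510 Hz.
C is below B, so f_C = 510 − 4 = 506 Hz.

506 Hz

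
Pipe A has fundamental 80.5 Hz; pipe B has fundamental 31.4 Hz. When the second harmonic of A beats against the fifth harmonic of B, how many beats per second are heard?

4.0 Hz

Second harmonic of the first: 2·80.5 = 161.0 Hz.
Fifth harmonic of the second: 5·31.4 = 157.0 Hz.
f_beat = |161.0 − 157.0| = 4.0 Hz.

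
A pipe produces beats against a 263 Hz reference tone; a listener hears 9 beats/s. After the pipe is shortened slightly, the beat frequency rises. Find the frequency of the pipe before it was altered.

272 Hz

|f − 263| = 9, so the pipe was at either 254 Hz or 272 Hz.
A shorter pipe has a higher fundamental; the adjustment raises the pipe's frequency.
The beat rate rose, so the adjustment moved the pipe further from 263 Hz — it was already above the reference.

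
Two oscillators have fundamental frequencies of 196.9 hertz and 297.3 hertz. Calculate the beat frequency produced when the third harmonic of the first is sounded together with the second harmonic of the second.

Third harmonic of the first: 3·196.9 = 590.7 Hz.
Second harmonic of the second: 2·297.3 = 594.6 Hz.
f_beat = |590.7 − 594.6| = 3.9 Hz.

3.9 Hz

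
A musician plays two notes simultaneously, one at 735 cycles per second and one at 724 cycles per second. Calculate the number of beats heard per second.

11 Hz

Beats arise from superposition of two nearby frequencies; the beat rate is |f₁ − f₂|.
|735 − 724| = 11 Hz.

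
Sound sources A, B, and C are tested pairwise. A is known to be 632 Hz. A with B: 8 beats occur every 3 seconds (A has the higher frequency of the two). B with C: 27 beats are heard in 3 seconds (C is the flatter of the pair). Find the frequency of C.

A–B: Beat frequency = 8/3 = 2.6667 Hz.
B is below A, so f_B = 632 − 2.6667 = 629.3333 Hz.
B–C: Beat frequency = 27/3 = 9 Hz.
C is below B, so f_C = 629.3333 − 9 = 620.3333 Hz.

620.3333 Hz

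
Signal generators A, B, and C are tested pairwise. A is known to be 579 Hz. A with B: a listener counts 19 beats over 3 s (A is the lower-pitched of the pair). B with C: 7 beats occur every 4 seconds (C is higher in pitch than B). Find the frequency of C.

587.0833 Hz

A–B: Beat frequency = 19/3 = 6.3333 Hz.
B is above A, so f_B = 579 + 6.3333 = 585.3333 Hz.
B–C: Beat frequency = 7/4 = 1.75 Hz.
C is above B, so f_C = 585.3333 + 1.75 = 587.0833 Hz.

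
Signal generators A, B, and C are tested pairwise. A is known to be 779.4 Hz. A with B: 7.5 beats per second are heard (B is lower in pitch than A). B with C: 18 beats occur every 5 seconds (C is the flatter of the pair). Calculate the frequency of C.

768.3 Hz

B is below A, so f_B = 779.4 − 7.5 = 771.9 Hz.
B–C: Beat frequency = 18/5 = 3.6 Hz.
C is below B, so f_C = 771.9 − 3.6 = 768.3 Hz.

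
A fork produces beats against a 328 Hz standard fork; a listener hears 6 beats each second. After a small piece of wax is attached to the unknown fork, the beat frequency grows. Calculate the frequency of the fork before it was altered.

322 Hz

|f − 328| = 6, so the fork was at either 322 Hz or 334 Hz.
Loading a fork with wax lowers its frequency; the adjustment lowers the fork's frequency.
The beat rate rose, so the adjustment moved the fork further from 328 Hz — it was already below the reference.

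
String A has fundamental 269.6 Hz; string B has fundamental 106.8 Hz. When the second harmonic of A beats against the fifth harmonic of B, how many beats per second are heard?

Second harmonic of the first: 2·269.6 = 539.2 Hz.
Fifth harmonic of the second: 5·106.8 = 534.0 Hz.
f_beat = |539.2 − 534.0| = 5.2 Hz.

5.2 Hz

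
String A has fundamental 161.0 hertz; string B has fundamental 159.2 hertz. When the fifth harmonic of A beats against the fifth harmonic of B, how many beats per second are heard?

Fifth harmonic of the first: 5·161.0 = 805.0 Hz.
Fifth harmonic of the second: 5·159.2 = 796.0 Hz.
f_beat = |805.0 − 796.0| = 9.0 Hz.

9.0 Hz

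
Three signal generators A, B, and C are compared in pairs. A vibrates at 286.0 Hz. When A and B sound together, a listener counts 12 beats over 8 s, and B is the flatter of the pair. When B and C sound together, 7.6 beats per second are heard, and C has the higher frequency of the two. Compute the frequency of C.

A–B: Beat frequency = 12/8 = 1.5 Hz.
B is below A, so f_B = 286.0 − 1.5 = 284.5 Hz.
C is above B, so f_C = 284.5 + 7.6 = 292.1 Hz.

292.1 Hz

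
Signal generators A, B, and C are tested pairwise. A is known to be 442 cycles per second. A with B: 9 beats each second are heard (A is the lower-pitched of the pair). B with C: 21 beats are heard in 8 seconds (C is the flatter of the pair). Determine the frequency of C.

B is above A, so f_B = 442 + 9 = 451 Hz.
B–C: Beat frequency = 21/8 = 2.625 Hz.
C is below B, so f_C = 451 − 2.625 = 448.375 Hz.

448.375 Hz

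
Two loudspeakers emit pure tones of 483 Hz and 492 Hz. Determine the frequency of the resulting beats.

The beat frequency equals the magnitude of the frequency difference.
|483 − 492| = 9 Hz.

9 Hz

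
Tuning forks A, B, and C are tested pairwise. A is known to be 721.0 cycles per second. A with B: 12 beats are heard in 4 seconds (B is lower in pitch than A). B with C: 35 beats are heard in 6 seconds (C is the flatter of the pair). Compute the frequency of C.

712.1667 Hz

A–B: Beat frequency = 12/4 = 3 Hz.
B is below A, so f_B = 721.0 − 3 = 718 Hz.
B–C: Beat frequency = 35/6 = 5.8333 Hz.
C is below B, so f_C = 718 − 5.8333 = 712.1667 Hz.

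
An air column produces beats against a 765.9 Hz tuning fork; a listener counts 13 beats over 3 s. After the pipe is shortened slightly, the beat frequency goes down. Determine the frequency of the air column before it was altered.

Beat frequency = 13/3 = 4.3333 Hz.
|f − 765.9| = 4.3333, so the air column was at either 761.5667 Hz or 770.2333 Hz.
A shorter pipe has a higher fundamental; the adjustment raises the air column's frequency.
The beat rate fell, so the adjustment moved the air column toward 765.9 Hz — it must have started below the reference.

761.5667 Hz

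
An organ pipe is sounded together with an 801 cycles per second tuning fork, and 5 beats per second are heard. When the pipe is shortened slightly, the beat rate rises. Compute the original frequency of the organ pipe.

|f − 801| = 5, so the organ pipe was at either 796 Hz or 806 Hz.
A shorter pipe has a higher fundamental; the adjustment raises the organ pipe's frequency.
The beat rate rose, so the adjustment moved the organ pipe further from 801 Hz — it was already above the reference.

806 Hz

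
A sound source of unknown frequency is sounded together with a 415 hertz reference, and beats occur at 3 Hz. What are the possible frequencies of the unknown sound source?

|f − 415| = 3, so f = 415 ± 3.

412 Hz or 418 Hz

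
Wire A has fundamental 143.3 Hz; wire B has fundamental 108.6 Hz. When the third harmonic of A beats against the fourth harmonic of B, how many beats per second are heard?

4.5 Hz

Third harmonic of the first: 3·143.3 = 429.9 Hz.
Fourth harmonic of the second: 4·108.6 = 434.4 Hz.
f_beat = |429.9 − 434.4| = 4.5 Hz.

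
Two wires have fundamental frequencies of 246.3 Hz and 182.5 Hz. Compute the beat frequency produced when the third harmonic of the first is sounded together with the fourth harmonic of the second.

Third harmonic of the first: 3·246.3 = 738.9 Hz.
Fourth harmonic of the second: 4·182.5 = 730.0 Hz.
f_beat = |738.9 − 730.0| = 8.9 Hz.

8.9 Hz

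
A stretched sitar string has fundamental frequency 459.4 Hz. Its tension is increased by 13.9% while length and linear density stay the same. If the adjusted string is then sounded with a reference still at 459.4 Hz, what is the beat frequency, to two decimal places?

For a string, f ∝ √T, so the new frequency is 459.4·√1.139 = 490.2898 Hz.
f_beat = |490.2898 − 459.4| = 30.89 Hz.

30.89 Hz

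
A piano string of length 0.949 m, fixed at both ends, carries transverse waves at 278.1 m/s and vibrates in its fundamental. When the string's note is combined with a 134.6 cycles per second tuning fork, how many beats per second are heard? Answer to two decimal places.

11.92 Hz

For a string fixed at both ends, f_n = n·v/(2L) = 1·278.1/(2·0.949) = 146.5227 Hz.
f_beat = |146.5227 − 134.6| = 11.92 Hz.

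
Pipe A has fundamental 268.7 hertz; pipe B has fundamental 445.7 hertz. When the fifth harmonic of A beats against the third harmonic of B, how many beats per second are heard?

6.4 Hz

Fifth harmonic of the first: 5·268.7 = 1343.5 Hz.
Third harmonic of the second: 3·445.7 = 1337.1 Hz.
f_beat = |1343.5 − 1337.1| = 6.4 Hz.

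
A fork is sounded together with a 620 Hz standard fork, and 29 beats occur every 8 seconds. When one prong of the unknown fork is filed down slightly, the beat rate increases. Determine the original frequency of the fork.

623.625 Hz

Beat frequency = 29/8 = 3.625 Hz.
|f − 620| = 3.625, so the fork was at either 616.375 Hz or 623.625 Hz.
Filing a prong removes mass and raises the fork's frequency; the adjustment raises the fork's frequency.
The beat rate rose, so the adjustment moved the fork further from 620 Hz — it was already above the reference.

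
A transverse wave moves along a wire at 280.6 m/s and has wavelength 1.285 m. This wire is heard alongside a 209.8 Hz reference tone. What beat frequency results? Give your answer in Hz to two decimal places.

8.57 Hz

Source frequency f = v/λ = 280.6/1.285 = 218.3658 Hz.
f_beat = |218.3658 − 209.8| = 8.57 Hz.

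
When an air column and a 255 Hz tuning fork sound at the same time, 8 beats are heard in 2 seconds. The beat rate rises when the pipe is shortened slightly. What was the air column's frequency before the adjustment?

Beat frequency = 8/2 = 4 Hz.
|f − 255| = 4, so the air column was at either 251 Hz or 259 Hz.
A shorter pipe has a higher fundamental; the adjustment raises the air column's frequency.
The beat rate rose, so the adjustment moved the air column further from 255 Hz — it was already above the reference.

259 Hz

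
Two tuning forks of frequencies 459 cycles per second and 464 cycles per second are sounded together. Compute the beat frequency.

5 Hz

The beat frequency equals the magnitude of the frequency difference.
|459 − 464| = 5 Hz.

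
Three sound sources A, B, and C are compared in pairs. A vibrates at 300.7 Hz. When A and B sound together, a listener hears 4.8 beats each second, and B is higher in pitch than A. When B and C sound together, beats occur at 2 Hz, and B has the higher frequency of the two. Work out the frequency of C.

B is above A, so f_B = 300.7 + 4.8 = 305.5 Hz.
C is below B, so f_C = 305.5 − 2 = 303.5 Hz.

303.5 Hz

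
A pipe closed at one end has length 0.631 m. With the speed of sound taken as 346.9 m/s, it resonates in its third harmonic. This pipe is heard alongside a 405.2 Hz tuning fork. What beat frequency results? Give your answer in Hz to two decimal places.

7.12 Hz

Closed pipe (odd harmonics): f_n = n·v/(4L) = 3·346.9/(4·0.631) = 412.3217 Hz.
f_beat = |412.3217 − 405.2| = 7.12 Hz.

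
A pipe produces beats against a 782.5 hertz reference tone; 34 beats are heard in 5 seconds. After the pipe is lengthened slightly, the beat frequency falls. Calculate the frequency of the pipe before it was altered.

Beat frequency = 34/5 = 6.8 Hz.
|f − 782.5| = 6.8, so the pipe was at either 775.7 Hz or 789.3 Hz.
A longer pipe has a lower fundamental; the adjustment lowers the pipe's frequency.
The beat rate fell, so the adjustment moved the pipe toward 782.5 Hz — it must have started above the reference.

789.3 Hz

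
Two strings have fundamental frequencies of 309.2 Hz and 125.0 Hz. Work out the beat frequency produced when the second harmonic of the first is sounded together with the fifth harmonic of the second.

6.6 Hz

Second harmonic of the first: 2·309.2 = 618.4 Hz.
Fifth harmonic of the second: 5·125.0 = 625.0 Hz.
f_beat = |618.4 − 625.0| = 6.6 Hz.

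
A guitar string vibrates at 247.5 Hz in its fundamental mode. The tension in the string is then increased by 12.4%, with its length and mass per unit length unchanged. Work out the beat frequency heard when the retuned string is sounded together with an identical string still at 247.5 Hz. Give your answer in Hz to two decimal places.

For a string, f ∝ √T, so the new frequency is 247.5·√1.124 = 262.3967 Hz.
f_beat = |262.3967 − 247.5| = 14.90 Hz.

14.90 Hz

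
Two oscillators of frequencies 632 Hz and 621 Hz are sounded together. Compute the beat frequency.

11 Hz

f_beat = |f₁ − f₂|.
|632 − 621| = 11 Hz.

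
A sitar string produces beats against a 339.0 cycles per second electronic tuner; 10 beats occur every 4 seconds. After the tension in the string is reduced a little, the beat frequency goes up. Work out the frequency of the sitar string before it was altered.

336.5 Hz

Beat frequency = 10/4 = 2.5 Hz.
|f − 339.0| = 2.5, so the sitar string was at either 336.5 Hz or 341.5 Hz.
Lower tension means lower frequency; the adjustment lowers the sitar string's frequency.
The beat rate rose, so the adjustment moved the sitar string further from 339.0 Hz — it was already below the reference.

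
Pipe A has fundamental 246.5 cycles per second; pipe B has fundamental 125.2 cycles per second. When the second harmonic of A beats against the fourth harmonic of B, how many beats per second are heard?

7.8 Hz

Second harmonic of the first: 2·246.5 = 493.0 Hz.
Fourth harmonic of the second: 4·125.2 = 500.8 Hz.
f_beat = |493.0 − 500.8| = 7.8 Hz.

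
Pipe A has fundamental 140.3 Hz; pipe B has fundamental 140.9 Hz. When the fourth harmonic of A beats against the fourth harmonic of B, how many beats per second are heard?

2.4 Hz

Fourth harmonic of the first: 4·140.3 = 561.2 Hz.
Fourth harmonic of the second: 4·140.9 = 563.6 Hz.
f_beat = |561.2 − 563.6| = 2.4 Hz.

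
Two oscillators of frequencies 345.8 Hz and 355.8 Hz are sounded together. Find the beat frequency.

f_beat = |f₁ − f₂|.
|345.8 − 355.8| = 10 Hz.

10 Hz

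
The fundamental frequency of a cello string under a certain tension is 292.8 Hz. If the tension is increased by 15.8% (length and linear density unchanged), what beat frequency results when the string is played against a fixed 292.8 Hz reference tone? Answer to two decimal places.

22.28 Hz

For a string, f ∝ √T, so the new frequency is 292.8·√1.158 = 315.0833 Hz.
f_beat = |315.0833 − 292.8| = 22.28 Hz.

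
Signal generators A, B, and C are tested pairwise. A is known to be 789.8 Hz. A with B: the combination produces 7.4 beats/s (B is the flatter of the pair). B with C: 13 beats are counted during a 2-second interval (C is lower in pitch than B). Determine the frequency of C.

775.9 Hz

B is below A, so f_B = 789.8 − 7.4 = 782.4 Hz.
B–C: Beat frequency = 13/2 = 6.5 Hz.
C is below B, so f_C = 782.4 − 6.5 = 775.9 Hz.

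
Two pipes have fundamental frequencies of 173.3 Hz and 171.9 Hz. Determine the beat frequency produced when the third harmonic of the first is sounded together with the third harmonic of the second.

4.2 Hz

Third harmonic of the first: 3·173.3 = 519.9 Hz.
Third harmonic of the second: 3·171.9 = 515.7 Hz.
f_beat = |519.9 − 515.7| = 4.2 Hz.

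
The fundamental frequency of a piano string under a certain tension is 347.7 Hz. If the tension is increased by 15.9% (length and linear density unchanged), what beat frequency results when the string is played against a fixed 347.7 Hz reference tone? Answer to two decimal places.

For a string, f ∝ √T, so the new frequency is 347.7·√1.159 = 374.3229 Hz.
f_beat = |374.3229 − 347.7| = 26.62 Hz.

26.62 Hz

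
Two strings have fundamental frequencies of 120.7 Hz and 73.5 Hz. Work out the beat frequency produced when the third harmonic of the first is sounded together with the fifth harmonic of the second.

5.4 Hz

Third harmonic of the first: 3·120.7 = 362.1 Hz.
Fifth harmonic of the second: 5·73.5 = 367.5 Hz.
f_beat = |362.1 − 367.5| = 5.4 Hz.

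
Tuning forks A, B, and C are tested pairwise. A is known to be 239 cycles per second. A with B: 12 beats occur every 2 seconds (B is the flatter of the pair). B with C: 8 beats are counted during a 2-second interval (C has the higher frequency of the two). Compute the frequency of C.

A–B: Beat frequency = 12/2 = 6 Hz.
B is below A, so f_B = 239 − 6 = 233 Hz.
B–C: Beat frequency = 8/2 = 4 Hz.
C is above B, so f_C = 233 + 4 = 237 Hz.

237 Hz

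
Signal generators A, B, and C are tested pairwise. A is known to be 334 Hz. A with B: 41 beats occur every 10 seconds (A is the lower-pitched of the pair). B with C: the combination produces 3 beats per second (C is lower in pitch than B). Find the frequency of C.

335.1 Hz

A–B: Beat frequency = 41/10 = 4.1 Hz.
B is above A, so f_B = 334 + 4.1 = 338.1 Hz.
C is below B, so f_C = 338.1 − 3 = 335.1 Hz.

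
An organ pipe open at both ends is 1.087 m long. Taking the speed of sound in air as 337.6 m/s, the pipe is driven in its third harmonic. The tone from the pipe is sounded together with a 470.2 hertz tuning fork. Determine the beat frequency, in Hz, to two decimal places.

4.33 Hz

Open pipe: f_n = n·v/(2L) = 3·337.6/(2·1.087) = 465.8694 Hz.
f_beat = |465.8694 − 470.2| = 4.33 Hz.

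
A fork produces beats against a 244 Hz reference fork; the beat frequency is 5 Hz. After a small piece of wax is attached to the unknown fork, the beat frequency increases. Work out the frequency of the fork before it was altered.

239 Hz

|f − 244| = 5, so the fork was at either 239 Hz or 249 Hz.
Loading a fork with wax lowers its frequency; the adjustment lowers the fork's frequency.
The beat rate rose, so the adjustment moved the fork further from 244 Hz — it was already below the reference.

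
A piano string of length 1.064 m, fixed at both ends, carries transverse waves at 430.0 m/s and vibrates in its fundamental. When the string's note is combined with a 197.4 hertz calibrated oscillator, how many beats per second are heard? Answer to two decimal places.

For a string fixed at both ends, f_n = n·v/(2L) = 1·430.0/(2·1.064) = 202.0677 Hz.
f_beat = |202.0677 − 197.4| = 4.67 Hz.

4.67 Hz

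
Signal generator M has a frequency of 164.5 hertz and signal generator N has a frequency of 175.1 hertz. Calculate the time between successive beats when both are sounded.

0.094 s

f_beat = |164.5 − 175.1| = 10.6 Hz.
Beat period T = 1 / f_beat = 1 / 10.6 s.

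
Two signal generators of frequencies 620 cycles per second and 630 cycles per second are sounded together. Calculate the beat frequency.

Beats arise from superposition of two nearby frequencies; the beat rate is |f₁ − f₂|.
|620 − 630| = 10 Hz.

10 Hz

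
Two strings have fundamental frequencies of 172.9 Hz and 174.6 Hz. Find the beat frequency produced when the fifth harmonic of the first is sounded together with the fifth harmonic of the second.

Fifth harmonic of the first: 5·172.9 = 864.5 Hz.
Fifth harmonic of the second: 5·174.6 = 873.0 Hz.
f_beat = |864.5 − 873.0| = 8.5 Hz.

8.5 Hz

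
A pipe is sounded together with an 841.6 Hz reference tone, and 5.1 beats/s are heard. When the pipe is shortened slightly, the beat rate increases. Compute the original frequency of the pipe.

846.7 Hz

|f − 841.6| = 5.1, so the pipe was at either 836.5 Hz or 846.7 Hz.
A shorter pipe has a higher fundamental; the adjustment raises the pipe's frequency.
The beat rate rose, so the adjustment moved the pipe further from 841.6 Hz — it was already above the reference.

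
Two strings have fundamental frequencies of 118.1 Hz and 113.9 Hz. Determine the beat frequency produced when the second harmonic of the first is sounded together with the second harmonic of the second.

Second harmonic of the first: 2·118.1 = 236.2 Hz.
Second harmonic of the second: 2·113.9 = 227.8 Hz.
f_beat = |236.2 − 227.8| = 8.4 Hz.

8.4 Hz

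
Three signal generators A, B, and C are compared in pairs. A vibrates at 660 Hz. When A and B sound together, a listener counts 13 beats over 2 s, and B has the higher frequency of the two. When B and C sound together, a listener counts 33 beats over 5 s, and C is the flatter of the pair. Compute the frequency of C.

A–B: Beat frequency = 13/2 = 6.5 Hz.
B is above A, so f_B = 660 + 6.5 = 666.5 Hz.
B–C: Beat frequency = 33/5 = 6.6 Hz.
C is below B, so f_C = 666.5 − 6.6 = 659.9 Hz.

659.9 Hz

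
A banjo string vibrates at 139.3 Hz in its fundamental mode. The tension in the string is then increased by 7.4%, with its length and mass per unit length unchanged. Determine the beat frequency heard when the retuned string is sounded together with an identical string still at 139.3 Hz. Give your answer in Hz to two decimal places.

5.06 Hz

For a string, f ∝ √T, so the new frequency is 139.3·√1.074 = 144.3621 Hz.
f_beat = |144.3621 − 139.3| = 5.06 Hz.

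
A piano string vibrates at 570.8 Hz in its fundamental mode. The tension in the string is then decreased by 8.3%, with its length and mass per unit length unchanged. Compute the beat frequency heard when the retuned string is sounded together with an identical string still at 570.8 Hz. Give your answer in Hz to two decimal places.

For a string, f ∝ √T, so the new frequency is 570.8·√0.917 = 546.5987 Hz.
f_beat = |546.5987 − 570.8| = 24.20 Hz.

24.20 Hz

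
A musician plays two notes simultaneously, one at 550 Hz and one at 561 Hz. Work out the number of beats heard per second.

11 Hz

The beat frequency equals the magnitude of the frequency difference.
|550 − 561| = 11 Hz.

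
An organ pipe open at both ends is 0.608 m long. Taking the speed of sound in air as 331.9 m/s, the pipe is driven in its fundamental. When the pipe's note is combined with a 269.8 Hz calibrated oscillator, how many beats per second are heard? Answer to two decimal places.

Open pipe: f_n = n·v/(2L) = 1·331.9/(2·0.608) = 272.9441 Hz.
f_beat = |272.9441 − 269.8| = 3.14 Hz.

3.14 Hz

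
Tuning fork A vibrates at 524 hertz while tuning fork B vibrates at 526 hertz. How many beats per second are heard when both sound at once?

2 Hz

The beat frequency equals the magnitude of the frequency difference.
|524 − 526| = 2 Hz.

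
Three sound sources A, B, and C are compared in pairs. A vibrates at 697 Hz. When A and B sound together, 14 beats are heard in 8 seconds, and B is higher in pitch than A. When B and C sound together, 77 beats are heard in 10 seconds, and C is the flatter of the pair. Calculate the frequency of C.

A–B: Beat frequency = 14/8 = 1.75 Hz.
B is above A, so f_B = 697 + 1.75 = 698.75 Hz.
B–C: Beat frequency = 77/10 = 7.7 Hz.
C is below B, so f_C = 698.75 − 7.7 = 691.05 Hz.

691.05 Hz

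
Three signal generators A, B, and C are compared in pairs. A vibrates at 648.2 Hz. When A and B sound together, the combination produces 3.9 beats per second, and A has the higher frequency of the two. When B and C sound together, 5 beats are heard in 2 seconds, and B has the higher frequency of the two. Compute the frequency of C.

641.8 Hz

B is below A, so f_B = 648.2 − 3.9 = 644.3 Hz.
B–C: Beat frequency = 5/2 = 2.5 Hz.
C is below B, so f_C = 644.3 − 2.5 = 641.8 Hz.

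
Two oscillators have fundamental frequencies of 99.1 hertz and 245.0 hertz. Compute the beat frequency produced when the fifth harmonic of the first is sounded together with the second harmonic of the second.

5.5 Hz

Fifth harmonic of the first: 5·99.1 = 495.5 Hz.
Second harmonic of the second: 2·245.0 = 490.0 Hz.
f_beat = |495.5 − 490.0| = 5.5 Hz.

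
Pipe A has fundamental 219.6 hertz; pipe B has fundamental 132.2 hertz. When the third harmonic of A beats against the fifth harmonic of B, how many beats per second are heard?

Third harmonic of the first: 3·219.6 = 658.8 Hz.
Fifth harmonic of the second: 5·132.2 = 661.0 Hz.
f_beat = |658.8 − 661.0| = 2.2 Hz.

2.2 Hz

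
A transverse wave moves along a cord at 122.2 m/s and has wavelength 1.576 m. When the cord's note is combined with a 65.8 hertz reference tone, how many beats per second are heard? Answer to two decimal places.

11.74 Hz

Source frequency f = v/λ = 122.2/1.576 = 77.5381 Hz.
f_beat = |77.5381 − 65.8| = 11.74 Hz.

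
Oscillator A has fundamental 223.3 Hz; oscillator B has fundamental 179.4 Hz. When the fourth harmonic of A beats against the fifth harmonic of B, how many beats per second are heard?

Fourth harmonic of the first: 4·223.3 = 893.2 Hz.
Fifth harmonic of the second: 5·179.4 = 897.0 Hz.
f_beat = |893.2 − 897.0| = 3.8 Hz.

3.8 Hz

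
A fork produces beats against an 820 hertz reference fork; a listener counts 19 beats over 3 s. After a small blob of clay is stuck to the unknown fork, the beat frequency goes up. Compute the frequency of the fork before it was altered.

813.6667 Hz

Beat frequency = 19/3 = 6.3333 Hz.
|f − 820| = 6.3333, so the fork was at either 813.6667 Hz or 826.3333 Hz.
Adding mass to a fork lowers its frequency; the adjustment lowers the fork's frequency.
The beat rate rose, so the adjustment moved the fork further from 820 Hz — it was already below the reference.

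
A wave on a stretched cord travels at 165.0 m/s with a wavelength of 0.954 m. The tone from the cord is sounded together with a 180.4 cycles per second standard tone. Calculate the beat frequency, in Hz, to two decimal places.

Source frequency f = v/λ = 165.0/0.954 = 172.9560 Hz.
f_beat = |172.9560 − 180.4| = 7.44 Hz.

7.44 Hz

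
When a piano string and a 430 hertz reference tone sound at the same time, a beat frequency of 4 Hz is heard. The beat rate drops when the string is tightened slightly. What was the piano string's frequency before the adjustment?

|f − 430| = 4, so the piano string was at either 426 Hz or 434 Hz.
Increasing tension raises a string's frequency; the adjustment raises the piano string's frequency.
The beat rate fell, so the adjustment moved the piano string toward 430 Hz — it must have started below the reference.

426 Hz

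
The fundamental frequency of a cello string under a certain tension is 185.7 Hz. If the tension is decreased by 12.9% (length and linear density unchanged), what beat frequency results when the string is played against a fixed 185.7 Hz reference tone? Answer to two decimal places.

For a string, f ∝ √T, so the new frequency is 185.7·√0.871 = 173.3089 Hz.
f_beat = |173.3089 − 185.7| = 12.39 Hz.

12.39 Hz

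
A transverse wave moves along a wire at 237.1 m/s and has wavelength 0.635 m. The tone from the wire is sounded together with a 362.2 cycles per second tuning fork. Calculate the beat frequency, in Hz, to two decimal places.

11.19 Hz

Source frequency f = v/λ = 237.1/0.635 = 373.3858 Hz.
f_beat = |373.3858 − 362.2| = 11.19 Hz.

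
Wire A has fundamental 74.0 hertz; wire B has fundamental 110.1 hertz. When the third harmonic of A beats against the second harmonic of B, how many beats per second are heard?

Third harmonic of the first: 3·74.0 = 222.0 Hz.
Second harmonic of the second: 2·110.1 = 220.2 Hz.
f_beat = |222.0 − 220.2| = 1.8 Hz.

1.8 Hz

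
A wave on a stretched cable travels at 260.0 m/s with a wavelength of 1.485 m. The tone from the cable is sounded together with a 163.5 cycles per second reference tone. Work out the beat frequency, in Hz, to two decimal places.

11.58 Hz

Source frequency f = v/λ = 260.0/1.485 = 175.0842 Hz.
f_beat = |175.0842 − 163.5| = 11.58 Hz.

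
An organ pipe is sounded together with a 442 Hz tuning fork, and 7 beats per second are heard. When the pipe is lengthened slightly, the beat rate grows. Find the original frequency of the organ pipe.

435 Hz

|f − 442| = 7, so the organ pipe was at either 435 Hz or 449 Hz.
A longer pipe has a lower fundamental; the adjustment lowers the organ pipe's frequency.
The beat rate rose, so the adjustment moved the organ pipe further from 442 Hz — it was already below the reference.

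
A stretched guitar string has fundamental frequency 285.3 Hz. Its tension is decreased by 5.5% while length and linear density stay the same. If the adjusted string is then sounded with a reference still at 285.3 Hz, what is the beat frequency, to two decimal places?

For a string, f ∝ √T, so the new frequency is 285.3·√0.945 = 277.3433 Hz.
f_beat = |277.3433 − 285.3| = 7.96 Hz.

7.96 Hz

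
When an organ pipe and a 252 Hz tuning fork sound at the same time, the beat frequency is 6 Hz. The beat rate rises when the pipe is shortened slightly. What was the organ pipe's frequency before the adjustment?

|f − 252| = 6, so the organ pipe was at either 246 Hz or 258 Hz.
A shorter pipe has a higher fundamental; the adjustment raises the organ pipe's frequency.
The beat rate rose, so the adjustment moved the organ pipe further from 252 Hz — it was already above the reference.

258 Hz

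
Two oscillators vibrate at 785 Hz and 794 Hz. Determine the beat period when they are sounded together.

f_beat = |785 − 794| = 9 Hz.
Beat period T = 1 / f_beat = 1 / 9 s.

0.111 s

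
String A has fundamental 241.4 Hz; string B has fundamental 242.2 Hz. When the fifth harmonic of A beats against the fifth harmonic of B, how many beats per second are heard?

4.0 Hz

Fifth harmonic of the first: 5·241.4 = 1207.0 Hz.
Fifth harmonic of the second: 5·242.2 = 1211.0 Hz.
f_beat = |1207.0 − 1211.0| = 4.0 Hz.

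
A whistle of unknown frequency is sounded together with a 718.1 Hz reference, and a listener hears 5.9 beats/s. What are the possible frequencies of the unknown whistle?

712.2 Hz or 724 Hz

|f − 718.1| = 5.9, so f = 718.1 ± 5.9.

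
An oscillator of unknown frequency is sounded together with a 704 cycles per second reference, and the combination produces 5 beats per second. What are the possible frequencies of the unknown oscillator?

|f − 704| = 5, so f = 704 ± 5.

699 Hz or 709 Hz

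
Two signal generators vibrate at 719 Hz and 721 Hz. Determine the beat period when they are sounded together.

0.500 s

f_beat = |719 − 721| = 2 Hz.
Beat period T = 1 / f_beat = 1 / 2 s.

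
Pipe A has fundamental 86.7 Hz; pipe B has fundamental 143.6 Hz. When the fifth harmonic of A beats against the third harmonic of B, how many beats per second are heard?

Fifth harmonic of the first: 5·86.7 = 433.5 Hz.
Third harmonic of the second: 3·143.6 = 430.8 Hz.
f_beat = |433.5 − 430.8| = 2.7 Hz.

2.7 Hz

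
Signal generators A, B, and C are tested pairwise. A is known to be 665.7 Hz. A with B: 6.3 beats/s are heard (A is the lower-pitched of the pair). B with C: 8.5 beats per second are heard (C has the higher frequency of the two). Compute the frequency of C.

680.5 Hz

B is above A, so f_B = 665.7 + 6.3 = 672 Hz.
C is above B, so f_C = 672 + 8.5 = 680.5 Hz.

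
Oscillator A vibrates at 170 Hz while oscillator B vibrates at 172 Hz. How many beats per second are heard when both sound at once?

The beat frequency equals the magnitude of the frequency difference.
|170 − 172| = 2 Hz.

2 Hz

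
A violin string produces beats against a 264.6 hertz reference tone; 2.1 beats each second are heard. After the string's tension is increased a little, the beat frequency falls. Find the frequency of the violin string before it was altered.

262.5 Hz

|f − 264.6| = 2.1, so the violin string was at either 262.5 Hz or 266.7 Hz.
Higher tension means higher frequency; the adjustment raises the violin string's frequency.
The beat rate fell, so the adjustment moved the violin string toward 264.6 Hz — it must have started below the reference.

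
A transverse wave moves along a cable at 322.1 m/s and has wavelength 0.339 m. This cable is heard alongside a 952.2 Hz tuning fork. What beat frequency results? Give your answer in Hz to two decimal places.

Source frequency f = v/λ = 322.1/0.339 = 950.1475 Hz.
f_beat = |950.1475 − 952.2| = 2.05 Hz.

2.05 Hz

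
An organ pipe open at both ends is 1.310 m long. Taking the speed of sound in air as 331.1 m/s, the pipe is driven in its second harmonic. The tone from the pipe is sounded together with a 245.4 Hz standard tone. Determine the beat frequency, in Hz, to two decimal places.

Open pipe: f_n = n·v/(2L) = 2·331.1/(2·1.310) = 252.7481 Hz.
f_beat = |252.7481 − 245.4| = 7.35 Hz.

7.35 Hz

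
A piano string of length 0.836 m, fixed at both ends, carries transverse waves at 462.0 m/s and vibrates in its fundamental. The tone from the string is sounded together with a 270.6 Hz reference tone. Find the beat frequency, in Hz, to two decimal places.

For a string fixed at both ends, f_n = n·v/(2L) = 1·462.0/(2·0.836) = 276.3158 Hz.
f_beat = |276.3158 − 270.6| = 5.72 Hz.

5.72 Hz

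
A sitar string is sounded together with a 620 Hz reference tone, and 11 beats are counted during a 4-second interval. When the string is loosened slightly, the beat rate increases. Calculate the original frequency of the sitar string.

Beat frequency = 11/4 = 2.75 Hz.
|f − 620| = 2.75, so the sitar string was at either 617.25 Hz or 622.75 Hz.
Reducing tension lowers a string's frequency; the adjustment lowers the sitar string's frequency.
The beat rate rose, so the adjustment moved the sitar string further from 620 Hz — it was already below the reference.

617.25 Hz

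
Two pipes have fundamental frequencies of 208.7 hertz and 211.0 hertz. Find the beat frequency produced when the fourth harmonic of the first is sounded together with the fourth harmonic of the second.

9.2 Hz

Fourth harmonic of the first: 4·208.7 = 834.8 Hz.
Fourth harmonic of the second: 4·211.0 = 844.0 Hz.
f_beat = |834.8 − 844.0| = 9.2 Hz.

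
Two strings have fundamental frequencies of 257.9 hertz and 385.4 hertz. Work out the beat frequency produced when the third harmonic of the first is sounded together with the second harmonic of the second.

Third harmonic of the first: 3·257.9 = 773.7 Hz.
Second harmonic of the second: 2·385.4 = 770.8 Hz.
f_beat = |773.7 − 770.8| = 2.9 Hz.

2.9 Hz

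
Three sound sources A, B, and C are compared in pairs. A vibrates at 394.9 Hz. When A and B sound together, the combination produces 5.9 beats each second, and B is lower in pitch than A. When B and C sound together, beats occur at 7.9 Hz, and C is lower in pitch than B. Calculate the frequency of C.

B is below A, so f_B = 394.9 − 5.9 = 389 Hz.
C is below B, so f_C = 389 − 7.9 = 381.1 Hz.

381.1 Hz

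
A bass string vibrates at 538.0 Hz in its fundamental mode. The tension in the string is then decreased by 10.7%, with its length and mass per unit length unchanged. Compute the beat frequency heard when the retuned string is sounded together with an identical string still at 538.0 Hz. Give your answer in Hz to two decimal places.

29.60 Hz

For a string, f ∝ √T, so the new frequency is 538.0·√0.893 = 508.4029 Hz.
f_beat = |508.4029 − 538.0| = 29.60 Hz.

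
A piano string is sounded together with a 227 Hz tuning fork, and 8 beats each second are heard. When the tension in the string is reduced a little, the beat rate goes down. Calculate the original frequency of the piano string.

235 Hz

|f − 227| = 8, so the piano string was at either 219 Hz or 235 Hz.
Lower tension means lower frequency; the adjustment lowers the piano string's frequency.
The beat rate fell, so the adjustment moved the piano string toward 227 Hz — it must have started above the reference.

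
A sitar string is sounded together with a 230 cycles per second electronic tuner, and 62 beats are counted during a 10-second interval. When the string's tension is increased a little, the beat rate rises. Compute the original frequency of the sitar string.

Beat frequency = 62/10 = 6.2 Hz.
|f − 230| = 6.2, so the sitar string was at either 223.8 Hz or 236.2 Hz.
Higher tension means higher frequency; the adjustment raises the sitar string's frequency.
The beat rate rose, so the adjustment moved the sitar string further from 230 Hz — it was already above the reference.

236.2 Hz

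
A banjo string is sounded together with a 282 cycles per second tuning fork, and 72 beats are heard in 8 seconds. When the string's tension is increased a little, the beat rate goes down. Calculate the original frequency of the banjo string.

Beat frequency = 72/8 = 9 Hz.
|f − 282| = 9, so the banjo string was at either 273 Hz or 291 Hz.
Higher tension means higher frequency; the adjustment raises the banjo string's frequency.
The beat rate fell, so the adjustment moved the banjo string toward 282 Hz — it must have started below the reference.

273 Hz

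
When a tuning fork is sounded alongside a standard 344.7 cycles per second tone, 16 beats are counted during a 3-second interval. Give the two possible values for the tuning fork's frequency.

Beat frequency = 16/3 = 5.3333 Hz.
|f − 344.7| = 5.3333, so f = 344.7 ± 5.3333.

339.3667 Hz or 350.0333 Hz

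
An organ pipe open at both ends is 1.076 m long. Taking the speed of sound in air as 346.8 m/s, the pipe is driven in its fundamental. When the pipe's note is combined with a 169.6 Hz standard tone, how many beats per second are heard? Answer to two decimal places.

Open pipe: f_n = n·v/(2L) = 1·346.8/(2·1.076) = 161.1524 Hz.
f_beat = |161.1524 − 169.6| = 8.45 Hz.

8.45 Hz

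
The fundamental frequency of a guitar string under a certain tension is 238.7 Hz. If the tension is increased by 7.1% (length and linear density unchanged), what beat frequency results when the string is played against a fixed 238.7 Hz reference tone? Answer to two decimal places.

8.33 Hz

For a string, f ∝ √T, so the new frequency is 238.7·√1.071 = 247.0286 Hz.
f_beat = |247.0286 − 238.7| = 8.33 Hz.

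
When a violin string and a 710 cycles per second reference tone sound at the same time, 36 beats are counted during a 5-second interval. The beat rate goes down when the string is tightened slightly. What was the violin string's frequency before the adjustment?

702.8 Hz

Beat frequency = 36/5 = 7.2 Hz.
|f − 710| = 7.2, so the violin string was at either 702.8 Hz or 717.2 Hz.
Increasing tension raises a string's frequency; the adjustment raises the violin string's frequency.
The beat rate fell, so the adjustment moved the violin string toward 710 Hz — it must have started below the reference.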